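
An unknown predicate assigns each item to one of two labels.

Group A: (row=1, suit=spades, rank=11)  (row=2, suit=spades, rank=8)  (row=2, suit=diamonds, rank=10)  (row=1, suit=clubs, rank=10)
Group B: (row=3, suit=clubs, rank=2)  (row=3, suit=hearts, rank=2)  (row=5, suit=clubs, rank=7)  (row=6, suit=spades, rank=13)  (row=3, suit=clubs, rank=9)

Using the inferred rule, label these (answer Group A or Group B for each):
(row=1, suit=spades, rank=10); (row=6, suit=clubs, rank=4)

Group A, Group B

All 'Group A' examples share one property — row ≤ 2 — and every 'Group B' example lacks it.
(row=1, suit=spades, rank=10): row = 1, has this property → Group A.
(row=6, suit=clubs, rank=4): row = 6, fails the rule → Group B.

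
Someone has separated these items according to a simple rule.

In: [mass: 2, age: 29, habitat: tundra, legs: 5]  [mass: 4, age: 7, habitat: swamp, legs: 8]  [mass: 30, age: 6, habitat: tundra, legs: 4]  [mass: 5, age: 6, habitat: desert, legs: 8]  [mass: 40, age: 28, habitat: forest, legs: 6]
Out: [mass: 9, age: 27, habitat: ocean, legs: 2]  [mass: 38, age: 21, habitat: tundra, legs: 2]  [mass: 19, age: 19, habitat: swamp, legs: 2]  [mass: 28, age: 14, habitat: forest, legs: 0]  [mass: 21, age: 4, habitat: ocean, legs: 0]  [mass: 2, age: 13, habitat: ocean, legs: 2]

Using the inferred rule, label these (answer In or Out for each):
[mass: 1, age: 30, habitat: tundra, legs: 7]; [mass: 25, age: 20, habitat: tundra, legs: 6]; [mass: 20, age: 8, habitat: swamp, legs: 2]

The classifier is using: legs ≥ 4.

In, In, Out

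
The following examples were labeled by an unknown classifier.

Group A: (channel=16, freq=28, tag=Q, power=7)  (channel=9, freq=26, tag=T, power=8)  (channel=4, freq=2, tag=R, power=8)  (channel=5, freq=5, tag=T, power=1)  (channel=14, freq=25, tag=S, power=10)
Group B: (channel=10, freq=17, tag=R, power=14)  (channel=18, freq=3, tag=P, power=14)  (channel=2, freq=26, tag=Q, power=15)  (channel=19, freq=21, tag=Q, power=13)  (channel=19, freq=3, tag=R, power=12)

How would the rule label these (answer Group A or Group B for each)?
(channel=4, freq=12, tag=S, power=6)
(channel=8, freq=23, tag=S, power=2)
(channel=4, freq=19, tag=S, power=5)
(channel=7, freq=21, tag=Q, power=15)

Group A, Group A, Group A, Group B

A rule that fits every label: power ≤ 10 — true of each 'Group A' example, false of each 'Group B' one.
(channel=4, freq=12, tag=S, power=6): Group A (power = 6). (channel=8, freq=23, tag=S, power=2): Group A (power = 2). (channel=4, freq=19, tag=S, power=5): Group A (power = 5). (channel=7, freq=21, tag=Q, power=15): Group B (power = 15).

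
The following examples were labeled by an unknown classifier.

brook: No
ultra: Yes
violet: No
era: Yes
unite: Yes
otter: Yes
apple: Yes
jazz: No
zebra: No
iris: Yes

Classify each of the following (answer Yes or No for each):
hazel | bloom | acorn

No, No, Yes

The rule appears to be: starts with a vowel.
hazel: starts with 'h' — does not satisfy this, so No. bloom: starts with 'b' — does not satisfy this, so No. acorn: starts with 'a' — satisfies this, so Yes.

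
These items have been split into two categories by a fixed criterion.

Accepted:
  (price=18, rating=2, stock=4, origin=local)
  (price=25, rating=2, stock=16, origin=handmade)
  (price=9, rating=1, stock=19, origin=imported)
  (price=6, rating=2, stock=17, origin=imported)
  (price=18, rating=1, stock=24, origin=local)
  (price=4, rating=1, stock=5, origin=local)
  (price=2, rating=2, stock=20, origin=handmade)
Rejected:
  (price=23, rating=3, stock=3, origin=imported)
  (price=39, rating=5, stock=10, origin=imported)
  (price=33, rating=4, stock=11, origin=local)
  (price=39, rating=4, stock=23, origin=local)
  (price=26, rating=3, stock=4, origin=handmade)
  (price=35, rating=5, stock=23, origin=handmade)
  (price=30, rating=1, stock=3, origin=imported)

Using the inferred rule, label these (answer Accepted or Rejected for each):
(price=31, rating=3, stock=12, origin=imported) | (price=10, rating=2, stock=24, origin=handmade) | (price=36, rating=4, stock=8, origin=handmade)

Rejected, Accepted, Rejected

The rule appears to be: price ≤ 25 AND stock ≥ 4.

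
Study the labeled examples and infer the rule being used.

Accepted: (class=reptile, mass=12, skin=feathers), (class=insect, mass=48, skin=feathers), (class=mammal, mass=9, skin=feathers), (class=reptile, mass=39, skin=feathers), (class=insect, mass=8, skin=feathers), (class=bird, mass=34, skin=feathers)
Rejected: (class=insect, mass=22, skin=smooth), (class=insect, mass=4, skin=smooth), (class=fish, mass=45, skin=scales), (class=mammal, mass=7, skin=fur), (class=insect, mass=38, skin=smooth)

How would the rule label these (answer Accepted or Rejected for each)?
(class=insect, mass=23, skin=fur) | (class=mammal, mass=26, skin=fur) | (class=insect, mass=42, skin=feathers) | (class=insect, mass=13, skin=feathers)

Rejected, Rejected, Accepted, Accepted

A rule that fits every label: skin is feathers — true of each 'Accepted' example, false of each 'Rejected' one.
(class=insect, mass=23, skin=fur): skin is fur, doesn't match → Rejected.
(class=mammal, mass=26, skin=fur): skin is fur, doesn't match → Rejected.
(class=insect, mass=42, skin=feathers): skin is feathers, checks out → Accepted.
(class=insect, mass=13, skin=feathers): skin is feathers, checks out → Accepted.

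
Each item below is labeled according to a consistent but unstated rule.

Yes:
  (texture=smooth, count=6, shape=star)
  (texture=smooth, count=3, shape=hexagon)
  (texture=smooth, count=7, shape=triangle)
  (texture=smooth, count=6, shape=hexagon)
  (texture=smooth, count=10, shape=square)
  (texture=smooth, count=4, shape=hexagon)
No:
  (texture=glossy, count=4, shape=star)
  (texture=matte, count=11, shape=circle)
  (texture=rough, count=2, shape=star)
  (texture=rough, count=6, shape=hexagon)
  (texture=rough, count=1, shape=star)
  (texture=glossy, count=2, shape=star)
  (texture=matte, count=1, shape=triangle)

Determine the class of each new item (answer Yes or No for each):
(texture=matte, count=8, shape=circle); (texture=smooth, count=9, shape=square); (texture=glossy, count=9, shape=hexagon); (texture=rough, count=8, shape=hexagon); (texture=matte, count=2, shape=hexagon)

No, Yes, No, No, No

The simplest hypothesis consistent with all the labels is: texture is smooth.
(texture=matte, count=8, shape=circle): texture is matte, fails the rule → No. (texture=smooth, count=9, shape=square): texture is smooth, passes → Yes. (texture=glossy, count=9, shape=hexagon): texture is glossy, fails the rule → No. (texture=rough, count=8, shape=hexagon): texture is rough, fails the rule → No. (texture=matte, count=2, shape=hexagon): texture is matte, fails the rule → No.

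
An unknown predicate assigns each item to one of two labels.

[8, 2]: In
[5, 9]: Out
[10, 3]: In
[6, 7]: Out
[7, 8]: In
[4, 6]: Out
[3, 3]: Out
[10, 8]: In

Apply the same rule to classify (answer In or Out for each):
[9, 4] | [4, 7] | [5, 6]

In, Out, Out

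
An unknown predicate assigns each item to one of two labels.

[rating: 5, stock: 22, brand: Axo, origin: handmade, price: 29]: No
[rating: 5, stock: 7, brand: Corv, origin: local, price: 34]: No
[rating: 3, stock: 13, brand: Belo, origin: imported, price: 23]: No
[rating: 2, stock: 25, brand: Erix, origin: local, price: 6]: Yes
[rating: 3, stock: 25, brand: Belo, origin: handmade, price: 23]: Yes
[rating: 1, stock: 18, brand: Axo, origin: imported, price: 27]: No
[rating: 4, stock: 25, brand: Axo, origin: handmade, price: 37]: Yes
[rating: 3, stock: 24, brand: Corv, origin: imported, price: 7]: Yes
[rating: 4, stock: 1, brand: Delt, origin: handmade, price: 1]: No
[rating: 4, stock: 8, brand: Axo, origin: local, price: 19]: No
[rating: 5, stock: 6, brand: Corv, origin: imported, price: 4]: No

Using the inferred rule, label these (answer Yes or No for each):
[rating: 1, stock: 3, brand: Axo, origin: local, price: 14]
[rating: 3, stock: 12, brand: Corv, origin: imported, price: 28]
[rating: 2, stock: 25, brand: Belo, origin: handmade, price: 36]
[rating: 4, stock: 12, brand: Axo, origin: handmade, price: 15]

The distinguishing property — stock ≥ 24 — holds for all the 'Yes' cases and none of the 'No' cases.
[rating: 1, stock: 3, brand: Axo, origin: local, price: 14]: stock = 3, does not satisfy this → No.
[rating: 3, stock: 12, brand: Corv, origin: imported, price: 28]: stock = 12, does not satisfy this → No.
[rating: 2, stock: 25, brand: Belo, origin: handmade, price: 36]: stock = 25, meets the rule → Yes.
[rating: 4, stock: 12, brand: Axo, origin: handmade, price: 15]: stock = 12, does not satisfy this → No.

No, No, Yes, No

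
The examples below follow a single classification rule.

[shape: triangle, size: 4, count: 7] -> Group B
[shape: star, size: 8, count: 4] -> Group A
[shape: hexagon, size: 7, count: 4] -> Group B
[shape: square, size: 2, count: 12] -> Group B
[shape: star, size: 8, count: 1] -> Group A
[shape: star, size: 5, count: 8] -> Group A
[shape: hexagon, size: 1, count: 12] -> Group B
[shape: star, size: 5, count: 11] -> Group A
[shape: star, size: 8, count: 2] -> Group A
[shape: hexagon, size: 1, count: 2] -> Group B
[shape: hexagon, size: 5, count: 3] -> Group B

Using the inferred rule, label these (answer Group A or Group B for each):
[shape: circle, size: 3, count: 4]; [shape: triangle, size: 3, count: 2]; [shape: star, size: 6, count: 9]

Rule: shape is star. This holds for each 'Group A' example and fails for each 'Group B' one.
Group B: [shape: circle, size: 3, count: 4], since shape is circle. Group B: [shape: triangle, size: 3, count: 2], since shape is triangle. Group A: [shape: star, size: 6, count: 9], since shape is star.

Group B, Group B, Group A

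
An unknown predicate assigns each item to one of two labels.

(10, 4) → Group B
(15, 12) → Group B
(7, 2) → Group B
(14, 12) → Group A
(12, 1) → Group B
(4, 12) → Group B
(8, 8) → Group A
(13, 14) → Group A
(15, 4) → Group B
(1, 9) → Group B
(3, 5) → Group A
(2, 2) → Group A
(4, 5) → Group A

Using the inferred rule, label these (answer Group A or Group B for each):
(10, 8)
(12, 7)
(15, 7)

A rule that fits every label: |first − second| ≤ 2 — true of each 'Group A' example, false of each 'Group B' one.

Group A, Group B, Group B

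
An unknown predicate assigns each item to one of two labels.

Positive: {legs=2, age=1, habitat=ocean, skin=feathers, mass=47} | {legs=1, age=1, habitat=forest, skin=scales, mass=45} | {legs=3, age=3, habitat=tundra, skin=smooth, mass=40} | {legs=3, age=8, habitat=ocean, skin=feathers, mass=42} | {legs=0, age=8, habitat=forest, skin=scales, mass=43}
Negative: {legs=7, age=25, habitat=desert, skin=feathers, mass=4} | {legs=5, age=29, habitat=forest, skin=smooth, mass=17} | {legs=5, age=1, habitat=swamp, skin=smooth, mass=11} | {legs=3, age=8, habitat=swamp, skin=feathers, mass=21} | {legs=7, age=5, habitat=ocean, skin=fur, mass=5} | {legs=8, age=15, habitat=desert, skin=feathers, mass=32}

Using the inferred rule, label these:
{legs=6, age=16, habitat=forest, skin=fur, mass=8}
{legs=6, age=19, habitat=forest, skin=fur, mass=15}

A rule that fits every label: mass ≥ 40 — true of each 'Positive' example, false of each 'Negative' one.

Negative, Negative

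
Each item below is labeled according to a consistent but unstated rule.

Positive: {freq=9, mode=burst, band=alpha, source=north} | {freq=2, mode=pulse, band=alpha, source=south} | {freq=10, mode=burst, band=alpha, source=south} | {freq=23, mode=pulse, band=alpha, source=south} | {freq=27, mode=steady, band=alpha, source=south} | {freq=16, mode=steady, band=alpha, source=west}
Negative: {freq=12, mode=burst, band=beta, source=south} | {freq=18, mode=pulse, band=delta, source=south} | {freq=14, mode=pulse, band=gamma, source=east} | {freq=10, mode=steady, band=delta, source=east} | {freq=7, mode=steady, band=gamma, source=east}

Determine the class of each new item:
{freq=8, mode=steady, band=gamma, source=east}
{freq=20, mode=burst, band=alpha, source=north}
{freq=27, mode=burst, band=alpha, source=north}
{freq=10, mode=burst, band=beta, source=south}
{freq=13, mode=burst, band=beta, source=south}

Negative, Positive, Positive, Negative, Negative

The classifier is using: band is alpha.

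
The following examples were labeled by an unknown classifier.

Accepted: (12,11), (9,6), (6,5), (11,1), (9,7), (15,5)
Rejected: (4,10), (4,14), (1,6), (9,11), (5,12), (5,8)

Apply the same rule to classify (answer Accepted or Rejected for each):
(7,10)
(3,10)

The pattern is that an item is 'Accepted' exactly when: first > second.
(7,10) → 7 < 10 → Rejected. (3,10) → 3 < 10 → Rejected.

Rejected, Rejected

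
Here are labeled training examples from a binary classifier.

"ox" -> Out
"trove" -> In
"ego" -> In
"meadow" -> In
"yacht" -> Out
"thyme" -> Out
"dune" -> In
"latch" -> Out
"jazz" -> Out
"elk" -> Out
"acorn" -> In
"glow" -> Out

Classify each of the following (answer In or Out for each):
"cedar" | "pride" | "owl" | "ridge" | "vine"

The distinguishing property — has ≥ 2 vowels — holds for all the 'In' cases and none of the 'Out' cases.
"cedar": In (2 vowels). "pride": In (2 vowels). "owl": Out (1 vowel). "ridge": In (2 vowels). "vine": In (2 vowels).

In, In, Out, In, In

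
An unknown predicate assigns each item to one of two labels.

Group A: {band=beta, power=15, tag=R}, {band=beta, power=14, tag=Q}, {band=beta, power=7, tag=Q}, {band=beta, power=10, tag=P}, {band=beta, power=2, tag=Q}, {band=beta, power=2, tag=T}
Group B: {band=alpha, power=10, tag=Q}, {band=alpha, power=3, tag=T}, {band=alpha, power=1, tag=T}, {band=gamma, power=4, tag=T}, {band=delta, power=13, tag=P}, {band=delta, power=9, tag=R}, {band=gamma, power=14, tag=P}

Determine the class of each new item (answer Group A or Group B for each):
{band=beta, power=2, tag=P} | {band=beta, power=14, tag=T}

The rule appears to be: band is beta.
{band=beta, power=2, tag=P} — band is beta, hence Group A. {band=beta, power=14, tag=T} — band is beta, hence Group A.

Group A, Group A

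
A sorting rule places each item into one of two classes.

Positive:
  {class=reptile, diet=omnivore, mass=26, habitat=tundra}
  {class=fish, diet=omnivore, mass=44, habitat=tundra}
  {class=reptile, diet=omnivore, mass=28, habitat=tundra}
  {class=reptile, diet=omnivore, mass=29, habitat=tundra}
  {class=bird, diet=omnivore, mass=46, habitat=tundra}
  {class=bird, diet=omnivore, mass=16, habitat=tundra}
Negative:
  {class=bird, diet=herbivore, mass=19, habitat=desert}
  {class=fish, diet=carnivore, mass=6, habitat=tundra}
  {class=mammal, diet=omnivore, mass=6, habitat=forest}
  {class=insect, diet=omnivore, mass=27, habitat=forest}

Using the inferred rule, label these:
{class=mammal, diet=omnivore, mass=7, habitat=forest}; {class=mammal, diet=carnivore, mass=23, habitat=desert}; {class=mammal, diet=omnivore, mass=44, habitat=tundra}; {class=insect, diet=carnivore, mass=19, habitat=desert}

Negative, Negative, Positive, Negative

The pattern is that an item is 'Positive' exactly when: diet is omnivore AND habitat is tundra.
Negative: {class=mammal, diet=omnivore, mass=7, habitat=forest}, since diet is omnivore, habitat is forest. Negative: {class=mammal, diet=carnivore, mass=23, habitat=desert}, since diet is carnivore, habitat is desert. Positive: {class=mammal, diet=omnivore, mass=44, habitat=tundra}, since diet is omnivore, habitat is tundra. Negative: {class=insect, diet=carnivore, mass=19, habitat=desert}, since diet is carnivore, habitat is desert.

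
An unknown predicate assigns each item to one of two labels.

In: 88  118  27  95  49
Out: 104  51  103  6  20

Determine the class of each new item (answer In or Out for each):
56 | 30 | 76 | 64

The common property of the 'In' items is: digit sum ≥ 7. No 'Out' item has it.
56 → digit sum 5+6 = 11 → In. 30 → digit sum 3+0 = 3 → Out. 76 → digit sum 7+6 = 13 → In. 64 → digit sum 6+4 = 10 → In.

In, Out, In, In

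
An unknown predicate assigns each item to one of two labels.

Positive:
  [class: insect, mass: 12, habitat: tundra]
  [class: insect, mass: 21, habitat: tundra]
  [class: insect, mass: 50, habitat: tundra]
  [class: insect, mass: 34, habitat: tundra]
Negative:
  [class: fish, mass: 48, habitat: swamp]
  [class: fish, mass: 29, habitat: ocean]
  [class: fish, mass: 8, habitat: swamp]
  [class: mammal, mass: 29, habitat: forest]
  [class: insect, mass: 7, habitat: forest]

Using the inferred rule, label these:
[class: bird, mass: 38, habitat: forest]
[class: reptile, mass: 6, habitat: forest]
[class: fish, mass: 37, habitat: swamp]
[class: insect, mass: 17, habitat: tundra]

Negative, Negative, Negative, Positive

One predicate separates the groups cleanly: habitat is tundra.
[class: bird, mass: 38, habitat: forest]: habitat is forest — doesn't qualify, so Negative.
[class: reptile, mass: 6, habitat: forest]: habitat is forest — doesn't qualify, so Negative.
[class: fish, mass: 37, habitat: swamp]: habitat is swamp — doesn't qualify, so Negative.
[class: insect, mass: 17, habitat: tundra]: habitat is tundra — has this property, so Positive.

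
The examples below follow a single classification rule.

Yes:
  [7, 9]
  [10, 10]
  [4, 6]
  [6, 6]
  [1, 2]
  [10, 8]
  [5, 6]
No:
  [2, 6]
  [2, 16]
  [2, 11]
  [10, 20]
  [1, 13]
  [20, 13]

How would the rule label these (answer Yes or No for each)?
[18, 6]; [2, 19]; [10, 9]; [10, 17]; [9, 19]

The classifier is using: |first − second| ≤ 2.
[18, 6] → |18−6| = 12 → No.
[2, 19] → |2−19| = 17 → No.
[10, 9] → |10−9| = 1 → Yes.
[10, 17] → |10−17| = 7 → No.
[9, 19] → |9−19| = 10 → No.

No, No, Yes, No, No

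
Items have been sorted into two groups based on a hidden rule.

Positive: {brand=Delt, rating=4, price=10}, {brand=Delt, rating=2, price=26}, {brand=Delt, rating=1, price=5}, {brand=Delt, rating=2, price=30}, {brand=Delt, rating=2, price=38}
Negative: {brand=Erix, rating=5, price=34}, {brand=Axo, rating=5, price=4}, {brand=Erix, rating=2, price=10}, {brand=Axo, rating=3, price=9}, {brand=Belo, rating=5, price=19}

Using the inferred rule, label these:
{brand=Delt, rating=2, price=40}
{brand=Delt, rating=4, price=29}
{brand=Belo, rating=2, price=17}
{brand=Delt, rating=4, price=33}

Positive, Positive, Negative, Positive

The simplest hypothesis consistent with all the labels is: brand is Delt.
{brand=Delt, rating=2, price=40} → brand is Delt → Positive.
{brand=Delt, rating=4, price=29} → brand is Delt → Positive.
{brand=Belo, rating=2, price=17} → brand is Belo → Negative.
{brand=Delt, rating=4, price=33} → brand is Delt → Positive.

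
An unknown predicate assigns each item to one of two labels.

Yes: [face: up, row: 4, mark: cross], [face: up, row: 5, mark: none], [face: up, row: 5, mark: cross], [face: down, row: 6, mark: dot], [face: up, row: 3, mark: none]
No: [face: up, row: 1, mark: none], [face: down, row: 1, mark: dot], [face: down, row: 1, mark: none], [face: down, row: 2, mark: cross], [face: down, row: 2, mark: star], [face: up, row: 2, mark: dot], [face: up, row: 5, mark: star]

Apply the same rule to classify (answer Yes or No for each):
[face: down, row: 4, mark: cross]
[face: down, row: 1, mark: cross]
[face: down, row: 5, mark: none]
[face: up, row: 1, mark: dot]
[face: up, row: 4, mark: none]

Yes, No, Yes, No, Yes

Every 'Yes' example satisfies: mark is not star AND row ≥ 3. None of the 'No' examples do.
[face: down, row: 4, mark: cross] → mark is cross, row = 4 → Yes. [face: down, row: 1, mark: cross] → mark is cross, row = 1 → No. [face: down, row: 5, mark: none] → mark is none, row = 5 → Yes. [face: up, row: 1, mark: dot] → mark is dot, row = 1 → No. [face: up, row: 4, mark: none] → mark is none, row = 4 → Yes.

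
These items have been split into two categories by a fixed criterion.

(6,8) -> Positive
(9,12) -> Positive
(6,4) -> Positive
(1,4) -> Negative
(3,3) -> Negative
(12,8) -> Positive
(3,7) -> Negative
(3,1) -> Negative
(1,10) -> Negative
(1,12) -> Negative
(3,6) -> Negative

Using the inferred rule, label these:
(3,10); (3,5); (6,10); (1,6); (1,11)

The simplest hypothesis consistent with all the labels is: first ≥ 4.
(3,10) → first 3 → Negative. (3,5) → first 3 → Negative. (6,10) → first 6 → Positive. (1,6) → first 1 → Negative. (1,11) → first 1 → Negative.

Negative, Negative, Positive, Negative, Negative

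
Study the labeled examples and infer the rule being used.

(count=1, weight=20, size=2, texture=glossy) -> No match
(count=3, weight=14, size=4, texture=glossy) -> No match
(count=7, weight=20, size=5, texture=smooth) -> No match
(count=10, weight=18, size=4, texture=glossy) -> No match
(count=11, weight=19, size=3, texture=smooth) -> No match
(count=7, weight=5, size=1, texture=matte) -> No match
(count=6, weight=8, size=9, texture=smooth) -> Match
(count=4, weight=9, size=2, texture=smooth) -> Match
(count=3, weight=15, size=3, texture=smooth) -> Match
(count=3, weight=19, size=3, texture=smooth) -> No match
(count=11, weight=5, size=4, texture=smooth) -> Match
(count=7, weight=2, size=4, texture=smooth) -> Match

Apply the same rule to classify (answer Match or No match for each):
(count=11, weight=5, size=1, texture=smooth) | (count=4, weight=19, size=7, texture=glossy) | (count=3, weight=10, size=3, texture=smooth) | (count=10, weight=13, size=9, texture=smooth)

One predicate separates the groups cleanly: texture is smooth AND weight ≤ 15.
(count=11, weight=5, size=1, texture=smooth): texture is smooth, weight = 5, qualifies → Match. (count=4, weight=19, size=7, texture=glossy): texture is glossy, weight = 19, doesn't qualify → No match. (count=3, weight=10, size=3, texture=smooth): texture is smooth, weight = 10, qualifies → Match. (count=10, weight=13, size=9, texture=smooth): texture is smooth, weight = 13, qualifies → Match.

Match, No match, Match, Match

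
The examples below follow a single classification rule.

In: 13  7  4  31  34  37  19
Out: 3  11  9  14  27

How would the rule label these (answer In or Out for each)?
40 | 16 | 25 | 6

The classifier is using: ≡ 1 (mod 3).

In, In, In, Out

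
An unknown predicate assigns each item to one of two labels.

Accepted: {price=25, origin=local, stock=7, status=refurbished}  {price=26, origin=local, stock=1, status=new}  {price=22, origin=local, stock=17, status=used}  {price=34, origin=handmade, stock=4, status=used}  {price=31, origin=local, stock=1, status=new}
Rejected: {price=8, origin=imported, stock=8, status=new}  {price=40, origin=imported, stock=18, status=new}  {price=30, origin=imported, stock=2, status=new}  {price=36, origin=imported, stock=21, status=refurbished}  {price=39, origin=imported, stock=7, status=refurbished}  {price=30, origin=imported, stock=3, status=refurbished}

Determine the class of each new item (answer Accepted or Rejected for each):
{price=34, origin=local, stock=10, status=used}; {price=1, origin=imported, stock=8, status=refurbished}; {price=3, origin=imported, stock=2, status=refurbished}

Accepted, Rejected, Rejected

Comparing the two groups points to one rule — origin is not imported.
{price=34, origin=local, stock=10, status=used}: origin is local — fits, so Accepted. {price=1, origin=imported, stock=8, status=refurbished}: origin is imported — does not fit, so Rejected. {price=3, origin=imported, stock=2, status=refurbished}: origin is imported — does not fit, so Rejected.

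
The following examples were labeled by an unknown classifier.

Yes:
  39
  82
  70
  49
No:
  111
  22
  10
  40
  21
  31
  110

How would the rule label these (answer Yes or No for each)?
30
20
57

No, No, Yes

A rule that fits every label: digit sum ≥ 5 — true of each 'Yes' example, false of each 'No' one.
30: digit sum 3+0 = 3, lacks this property → No.
20: digit sum 2+0 = 2, lacks this property → No.
57: digit sum 5+7 = 12, has this property → Yes.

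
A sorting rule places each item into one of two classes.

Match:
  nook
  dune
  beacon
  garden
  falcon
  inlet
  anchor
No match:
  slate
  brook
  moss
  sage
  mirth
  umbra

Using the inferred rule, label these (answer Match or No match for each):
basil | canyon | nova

No match, Match, Match

Every 'Match' example satisfies: contains 'n'. None of the 'No match' examples do.
No match: basil, since no 'n'.
Match: canyon, since has 'n'.
Match: nova, since has 'n'.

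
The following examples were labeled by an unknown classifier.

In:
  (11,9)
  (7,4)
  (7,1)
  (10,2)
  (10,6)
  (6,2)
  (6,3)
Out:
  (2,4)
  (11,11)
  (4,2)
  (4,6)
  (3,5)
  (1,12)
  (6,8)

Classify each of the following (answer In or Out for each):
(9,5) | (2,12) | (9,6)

The pattern is that an item is 'In' exactly when: first > second AND sum ≥ 8.

In, Out, In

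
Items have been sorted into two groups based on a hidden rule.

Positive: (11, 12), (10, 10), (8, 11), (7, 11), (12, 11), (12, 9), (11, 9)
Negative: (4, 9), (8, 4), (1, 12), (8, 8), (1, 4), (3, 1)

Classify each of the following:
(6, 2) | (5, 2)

Negative, Negative

Rule: sum ≥ 18. This holds for each 'Positive' example and fails for each 'Negative' one.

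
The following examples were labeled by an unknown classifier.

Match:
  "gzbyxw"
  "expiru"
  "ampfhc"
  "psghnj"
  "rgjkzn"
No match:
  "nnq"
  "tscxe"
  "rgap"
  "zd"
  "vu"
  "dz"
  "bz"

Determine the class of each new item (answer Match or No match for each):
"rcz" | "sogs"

No match, No match

The distinguishing property — length 6 — holds for all the 'Match' cases and none of the 'No match' cases.
No match: "rcz", since length 3. No match: "sogs", since length 4.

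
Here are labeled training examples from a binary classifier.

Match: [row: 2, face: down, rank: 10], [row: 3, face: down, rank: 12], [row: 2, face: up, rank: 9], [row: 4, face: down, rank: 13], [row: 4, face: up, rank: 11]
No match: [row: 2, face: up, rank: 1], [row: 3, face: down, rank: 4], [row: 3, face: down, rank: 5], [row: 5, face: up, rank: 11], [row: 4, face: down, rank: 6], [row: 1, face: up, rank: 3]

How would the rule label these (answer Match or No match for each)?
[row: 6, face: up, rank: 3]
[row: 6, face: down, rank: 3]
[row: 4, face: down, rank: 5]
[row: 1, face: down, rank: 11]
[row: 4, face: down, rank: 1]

No match, No match, No match, Match, No match

A rule that fits every label: rank ≥ 9 AND row ≤ 4 — true of each 'Match' example, false of each 'No match' one.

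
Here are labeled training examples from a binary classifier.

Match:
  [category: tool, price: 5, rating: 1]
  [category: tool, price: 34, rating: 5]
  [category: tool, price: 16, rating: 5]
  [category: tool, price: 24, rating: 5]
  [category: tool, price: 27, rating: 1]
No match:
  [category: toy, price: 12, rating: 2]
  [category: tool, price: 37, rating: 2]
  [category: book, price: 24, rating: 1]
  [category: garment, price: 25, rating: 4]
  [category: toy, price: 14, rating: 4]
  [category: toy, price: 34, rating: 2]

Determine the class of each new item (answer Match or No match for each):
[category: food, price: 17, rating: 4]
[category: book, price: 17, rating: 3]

No match, No match

The classifier is using: category is tool AND price ≤ 34.
[category: food, price: 17, rating: 4]: category is food, price = 17, doesn't match → No match.
[category: book, price: 17, rating: 3]: category is book, price = 17, doesn't match → No match.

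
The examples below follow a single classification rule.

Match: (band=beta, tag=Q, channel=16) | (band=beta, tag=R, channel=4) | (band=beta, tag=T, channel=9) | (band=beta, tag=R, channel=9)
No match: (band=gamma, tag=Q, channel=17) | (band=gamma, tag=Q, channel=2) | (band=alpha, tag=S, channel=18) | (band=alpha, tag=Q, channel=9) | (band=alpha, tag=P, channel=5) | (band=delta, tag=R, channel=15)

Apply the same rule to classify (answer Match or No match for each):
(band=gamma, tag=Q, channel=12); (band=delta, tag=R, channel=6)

The pattern is that an item is 'Match' exactly when: band is beta.
(band=gamma, tag=Q, channel=12): No match (band is gamma).
(band=delta, tag=R, channel=6): No match (band is delta).

No match, No match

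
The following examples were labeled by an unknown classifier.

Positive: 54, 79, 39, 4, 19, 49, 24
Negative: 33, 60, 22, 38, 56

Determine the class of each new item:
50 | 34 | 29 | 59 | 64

The common property of the 'Positive' items is: ≡ 4 (mod 5). No 'Negative' item has it.

Negative, Positive, Positive, Positive, Positive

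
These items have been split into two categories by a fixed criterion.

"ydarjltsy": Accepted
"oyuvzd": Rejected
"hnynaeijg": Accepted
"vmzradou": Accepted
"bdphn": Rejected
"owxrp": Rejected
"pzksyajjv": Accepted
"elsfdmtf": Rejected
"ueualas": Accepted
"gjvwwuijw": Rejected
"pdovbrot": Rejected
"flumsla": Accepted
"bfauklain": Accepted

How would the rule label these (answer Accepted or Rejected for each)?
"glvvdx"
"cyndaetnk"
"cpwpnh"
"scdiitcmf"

The pattern is that an item is 'Accepted' exactly when: contains 'a'.
"glvvdx" — no 'a', hence Rejected. "cyndaetnk" — has 'a', hence Accepted. "cpwpnh" — no 'a', hence Rejected. "scdiitcmf" — no 'a', hence Rejected.

Rejected, Accepted, Rejected, Rejected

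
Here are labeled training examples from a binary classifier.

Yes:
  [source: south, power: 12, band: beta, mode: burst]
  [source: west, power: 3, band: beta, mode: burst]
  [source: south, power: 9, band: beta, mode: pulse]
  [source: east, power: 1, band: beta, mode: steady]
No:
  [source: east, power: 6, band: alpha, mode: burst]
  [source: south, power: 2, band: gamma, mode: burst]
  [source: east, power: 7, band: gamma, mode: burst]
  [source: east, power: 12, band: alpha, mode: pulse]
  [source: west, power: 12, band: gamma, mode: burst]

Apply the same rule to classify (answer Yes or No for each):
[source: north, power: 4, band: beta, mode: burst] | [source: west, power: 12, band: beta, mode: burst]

Every 'Yes' example satisfies: band is beta. None of the 'No' examples do.
[source: north, power: 4, band: beta, mode: burst]: band is beta — meets the rule, so Yes. [source: west, power: 12, band: beta, mode: burst]: band is beta — meets the rule, so Yes.

Yes, Yes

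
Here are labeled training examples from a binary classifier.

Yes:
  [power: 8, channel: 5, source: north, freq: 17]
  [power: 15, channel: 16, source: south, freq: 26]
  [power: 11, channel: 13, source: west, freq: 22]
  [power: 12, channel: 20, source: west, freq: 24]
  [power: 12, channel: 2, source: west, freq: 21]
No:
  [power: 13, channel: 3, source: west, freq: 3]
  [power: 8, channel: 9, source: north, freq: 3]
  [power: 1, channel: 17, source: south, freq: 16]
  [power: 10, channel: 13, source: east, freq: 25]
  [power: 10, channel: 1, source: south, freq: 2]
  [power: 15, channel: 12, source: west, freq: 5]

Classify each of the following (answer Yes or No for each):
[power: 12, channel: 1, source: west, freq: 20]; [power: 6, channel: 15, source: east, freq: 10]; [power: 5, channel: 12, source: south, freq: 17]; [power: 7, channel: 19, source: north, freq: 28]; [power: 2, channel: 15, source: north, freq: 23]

The distinguishing property — freq ≥ 17 AND freq ≠ 25 — holds for all the 'Yes' cases and none of the 'No' cases.

Yes, No, Yes, Yes, Yes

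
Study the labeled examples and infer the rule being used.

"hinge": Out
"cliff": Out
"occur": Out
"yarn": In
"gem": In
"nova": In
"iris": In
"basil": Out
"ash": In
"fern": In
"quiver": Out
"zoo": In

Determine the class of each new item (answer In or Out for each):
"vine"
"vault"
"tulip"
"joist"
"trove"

In, Out, Out, Out, Out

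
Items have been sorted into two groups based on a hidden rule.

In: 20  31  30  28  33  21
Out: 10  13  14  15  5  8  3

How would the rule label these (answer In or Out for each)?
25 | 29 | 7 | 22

In, In, Out, In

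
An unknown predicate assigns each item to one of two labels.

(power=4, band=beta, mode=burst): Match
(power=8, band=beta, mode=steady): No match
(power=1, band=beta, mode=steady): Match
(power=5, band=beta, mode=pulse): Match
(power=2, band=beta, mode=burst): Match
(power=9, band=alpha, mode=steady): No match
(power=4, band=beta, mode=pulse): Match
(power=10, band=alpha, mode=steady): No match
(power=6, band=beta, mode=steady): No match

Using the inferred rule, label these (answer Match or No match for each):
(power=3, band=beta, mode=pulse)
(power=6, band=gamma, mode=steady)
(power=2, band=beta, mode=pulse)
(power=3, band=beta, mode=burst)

Match, No match, Match, Match

The simplest hypothesis consistent with all the labels is: power ≤ 5.
(power=3, band=beta, mode=pulse): Match (power = 3). (power=6, band=gamma, mode=steady): No match (power = 6). (power=2, band=beta, mode=pulse): Match (power = 2). (power=3, band=beta, mode=burst): Match (power = 3).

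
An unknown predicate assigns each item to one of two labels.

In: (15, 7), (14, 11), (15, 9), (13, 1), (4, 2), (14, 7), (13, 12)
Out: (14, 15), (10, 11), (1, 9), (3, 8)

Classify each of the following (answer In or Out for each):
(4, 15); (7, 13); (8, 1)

The classifier is using: first > second.
(4, 15): 4 < 15 — does not satisfy this, so Out.
(7, 13): 7 < 13 — does not satisfy this, so Out.
(8, 1): 8 > 1 — meets the rule, so In.

Out, Out, In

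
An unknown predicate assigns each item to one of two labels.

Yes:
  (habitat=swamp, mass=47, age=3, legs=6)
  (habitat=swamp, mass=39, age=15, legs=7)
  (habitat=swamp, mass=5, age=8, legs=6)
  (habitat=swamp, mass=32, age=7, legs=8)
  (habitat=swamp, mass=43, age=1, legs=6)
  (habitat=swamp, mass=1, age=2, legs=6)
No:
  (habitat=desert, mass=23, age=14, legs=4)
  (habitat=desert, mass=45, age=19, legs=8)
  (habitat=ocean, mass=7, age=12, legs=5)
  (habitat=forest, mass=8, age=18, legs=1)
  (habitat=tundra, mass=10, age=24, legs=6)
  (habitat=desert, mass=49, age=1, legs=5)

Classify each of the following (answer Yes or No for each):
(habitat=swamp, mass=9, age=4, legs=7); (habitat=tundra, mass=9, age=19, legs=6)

Comparing the two groups points to one rule — habitat is swamp.
(habitat=swamp, mass=9, age=4, legs=7): Yes (habitat is swamp). (habitat=tundra, mass=9, age=19, legs=6): No (habitat is tundra).

Yes, No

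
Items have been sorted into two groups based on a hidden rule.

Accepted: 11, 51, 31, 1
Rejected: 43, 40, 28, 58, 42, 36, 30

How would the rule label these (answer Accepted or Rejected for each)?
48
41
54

Rejected, Accepted, Rejected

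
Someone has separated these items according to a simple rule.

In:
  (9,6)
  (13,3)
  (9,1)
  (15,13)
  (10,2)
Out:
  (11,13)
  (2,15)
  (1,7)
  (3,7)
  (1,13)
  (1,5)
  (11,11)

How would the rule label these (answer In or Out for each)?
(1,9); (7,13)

Out, Out

'In' ⟺ first > second.
Out: (1,9), since 1 < 9. Out: (7,13), since 7 < 13.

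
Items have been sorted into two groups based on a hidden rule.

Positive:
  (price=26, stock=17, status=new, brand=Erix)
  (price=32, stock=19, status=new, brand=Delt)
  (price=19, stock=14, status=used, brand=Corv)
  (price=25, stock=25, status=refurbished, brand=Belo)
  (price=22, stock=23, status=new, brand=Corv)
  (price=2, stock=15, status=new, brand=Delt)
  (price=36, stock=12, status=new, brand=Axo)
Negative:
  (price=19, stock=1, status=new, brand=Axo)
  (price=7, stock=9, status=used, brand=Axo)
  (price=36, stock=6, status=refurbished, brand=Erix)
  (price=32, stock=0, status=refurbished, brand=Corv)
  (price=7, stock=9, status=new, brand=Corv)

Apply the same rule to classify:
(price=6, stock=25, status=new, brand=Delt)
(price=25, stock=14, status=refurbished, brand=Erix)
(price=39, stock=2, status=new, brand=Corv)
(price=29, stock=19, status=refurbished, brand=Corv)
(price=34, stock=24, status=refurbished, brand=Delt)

Positive, Positive, Negative, Positive, Positive

The classifier is using: stock ≥ 12.
(price=6, stock=25, status=new, brand=Delt) — stock = 25, hence Positive. (price=25, stock=14, status=refurbished, brand=Erix) — stock = 14, hence Positive. (price=39, stock=2, status=new, brand=Corv) — stock = 2, hence Negative. (price=29, stock=19, status=refurbished, brand=Corv) — stock = 19, hence Positive. (price=34, stock=24, status=refurbished, brand=Delt) — stock = 24, hence Positive.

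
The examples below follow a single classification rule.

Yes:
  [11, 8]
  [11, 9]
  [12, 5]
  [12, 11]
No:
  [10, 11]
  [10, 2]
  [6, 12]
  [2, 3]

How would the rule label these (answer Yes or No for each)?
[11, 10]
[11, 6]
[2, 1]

Yes, Yes, No

Rule: first ≥ 11. This holds for each 'Yes' example and fails for each 'No' one.
[11, 10]: Yes (first 11).
[11, 6]: Yes (first 11).
[2, 1]: No (first 2).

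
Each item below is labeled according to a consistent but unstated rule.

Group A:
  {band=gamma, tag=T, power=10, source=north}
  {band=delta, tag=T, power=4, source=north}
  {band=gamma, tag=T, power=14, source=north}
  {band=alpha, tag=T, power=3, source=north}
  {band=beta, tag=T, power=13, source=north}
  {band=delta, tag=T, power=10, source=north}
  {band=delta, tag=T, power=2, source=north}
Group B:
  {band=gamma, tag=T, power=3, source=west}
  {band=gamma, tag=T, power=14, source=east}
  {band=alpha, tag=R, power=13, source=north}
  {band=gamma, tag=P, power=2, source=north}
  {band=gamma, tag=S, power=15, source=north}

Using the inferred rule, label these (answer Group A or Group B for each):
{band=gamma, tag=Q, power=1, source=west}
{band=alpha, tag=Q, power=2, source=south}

Group B, Group B

Rule: source is north AND tag is T. This holds for each 'Group A' example and fails for each 'Group B' one.
Group B: {band=gamma, tag=Q, power=1, source=west}, since source is west, tag is Q. Group B: {band=alpha, tag=Q, power=2, source=south}, since source is south, tag is Q.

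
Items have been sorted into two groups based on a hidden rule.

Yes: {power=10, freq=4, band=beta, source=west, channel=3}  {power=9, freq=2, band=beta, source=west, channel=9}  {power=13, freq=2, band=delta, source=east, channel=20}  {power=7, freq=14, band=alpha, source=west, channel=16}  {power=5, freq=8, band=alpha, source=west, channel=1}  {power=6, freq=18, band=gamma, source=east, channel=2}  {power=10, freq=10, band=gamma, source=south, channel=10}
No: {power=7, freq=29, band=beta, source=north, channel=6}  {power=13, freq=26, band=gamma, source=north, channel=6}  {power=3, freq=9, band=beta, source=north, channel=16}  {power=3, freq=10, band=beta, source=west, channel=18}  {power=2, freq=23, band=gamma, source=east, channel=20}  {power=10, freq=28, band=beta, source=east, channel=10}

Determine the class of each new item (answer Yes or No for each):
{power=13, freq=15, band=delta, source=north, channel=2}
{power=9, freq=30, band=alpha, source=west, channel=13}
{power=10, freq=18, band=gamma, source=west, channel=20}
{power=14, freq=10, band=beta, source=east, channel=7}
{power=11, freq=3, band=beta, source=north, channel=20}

Yes, No, Yes, Yes, Yes

The classifier is using: freq ≤ 18 AND power ≥ 5.
{power=13, freq=15, band=delta, source=north, channel=2} — freq = 15, power = 13, hence Yes. {power=9, freq=30, band=alpha, source=west, channel=13} — freq = 30, power = 9, hence No. {power=10, freq=18, band=gamma, source=west, channel=20} — freq = 18, power = 10, hence Yes. {power=14, freq=10, band=beta, source=east, channel=7} — freq = 10, power = 14, hence Yes. {power=11, freq=3, band=beta, source=north, channel=20} — freq = 3, power = 11, hence Yes.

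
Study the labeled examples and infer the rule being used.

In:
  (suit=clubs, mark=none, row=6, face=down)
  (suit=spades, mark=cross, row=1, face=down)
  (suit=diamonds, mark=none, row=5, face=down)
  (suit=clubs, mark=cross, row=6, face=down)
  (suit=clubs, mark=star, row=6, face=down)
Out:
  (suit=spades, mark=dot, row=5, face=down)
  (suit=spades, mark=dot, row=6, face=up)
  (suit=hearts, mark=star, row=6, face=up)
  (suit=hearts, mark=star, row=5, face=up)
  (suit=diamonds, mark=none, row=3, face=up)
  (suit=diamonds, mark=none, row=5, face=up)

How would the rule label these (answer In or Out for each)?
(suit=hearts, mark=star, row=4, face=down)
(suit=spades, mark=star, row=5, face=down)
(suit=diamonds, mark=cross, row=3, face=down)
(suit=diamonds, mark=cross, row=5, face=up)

'In' ⟺ mark is not dot AND face is down.
(suit=hearts, mark=star, row=4, face=down): mark is star, face is down, has this property → In. (suit=spades, mark=star, row=5, face=down): mark is star, face is down, has this property → In. (suit=diamonds, mark=cross, row=3, face=down): mark is cross, face is down, has this property → In. (suit=diamonds, mark=cross, row=5, face=up): mark is cross, face is up, doesn't qualify → Out.

In, In, In, Out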